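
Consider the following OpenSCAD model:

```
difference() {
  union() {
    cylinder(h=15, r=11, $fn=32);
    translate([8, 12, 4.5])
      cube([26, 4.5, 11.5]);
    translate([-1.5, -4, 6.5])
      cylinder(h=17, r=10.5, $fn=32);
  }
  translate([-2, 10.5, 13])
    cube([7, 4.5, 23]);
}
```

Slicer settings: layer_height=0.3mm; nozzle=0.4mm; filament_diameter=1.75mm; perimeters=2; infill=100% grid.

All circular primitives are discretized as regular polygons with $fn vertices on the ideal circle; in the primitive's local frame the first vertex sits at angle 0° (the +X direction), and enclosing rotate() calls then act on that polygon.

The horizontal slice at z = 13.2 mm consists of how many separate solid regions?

At z = 13.2 mm: the cylinder: section is a regular 32-gon, circumradius r=11; the 26×4.5 cube at (8, 12) contributes its full rectangle; the r=10.5 cylinder at (-1.5, -4) gives a regular 32-gon of circumradius 10.5 (constant along its height); Taking the union: the regions partially overlap (shared area 269.34 mm²), so overlapping operands fuse into one piece — 2 connected regions; the 7×4.5 cube at (-2, 10.5) contributes its full rectangle; Taking the first minus the rest: starting from that combined region, the 7×4.5 cube at (-2, 10.5) partially overlaps it — only the 1.79 mm² overlap (of its 31.50 mm²) is removed, clipping the outline — 2 connected regions. The result has 2 disconnected regions.

2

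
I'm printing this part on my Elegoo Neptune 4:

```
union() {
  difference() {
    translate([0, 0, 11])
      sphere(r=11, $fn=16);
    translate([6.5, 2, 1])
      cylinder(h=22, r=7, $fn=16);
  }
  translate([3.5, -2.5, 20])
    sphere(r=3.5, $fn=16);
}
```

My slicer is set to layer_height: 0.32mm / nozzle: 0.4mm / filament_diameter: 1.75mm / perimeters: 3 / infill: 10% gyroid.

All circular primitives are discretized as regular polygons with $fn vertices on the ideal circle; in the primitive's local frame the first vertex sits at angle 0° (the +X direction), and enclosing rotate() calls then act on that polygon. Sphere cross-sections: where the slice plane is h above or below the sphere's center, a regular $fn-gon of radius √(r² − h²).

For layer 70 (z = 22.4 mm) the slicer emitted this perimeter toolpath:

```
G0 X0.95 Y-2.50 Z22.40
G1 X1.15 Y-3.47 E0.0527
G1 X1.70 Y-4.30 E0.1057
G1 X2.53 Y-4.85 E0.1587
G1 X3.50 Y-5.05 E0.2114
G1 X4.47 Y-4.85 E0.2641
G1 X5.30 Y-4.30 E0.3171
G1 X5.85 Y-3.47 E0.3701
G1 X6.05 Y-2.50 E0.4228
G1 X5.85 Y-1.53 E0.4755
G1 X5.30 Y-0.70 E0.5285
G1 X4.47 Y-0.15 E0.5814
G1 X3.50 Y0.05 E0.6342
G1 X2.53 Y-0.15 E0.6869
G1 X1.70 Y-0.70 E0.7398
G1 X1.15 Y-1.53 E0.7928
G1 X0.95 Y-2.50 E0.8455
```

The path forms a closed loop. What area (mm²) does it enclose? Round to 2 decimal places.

19.83 mm²

Apply the shoelace formula to the sequence of (X, Y) vertices; enclosed area = 19.83 mm².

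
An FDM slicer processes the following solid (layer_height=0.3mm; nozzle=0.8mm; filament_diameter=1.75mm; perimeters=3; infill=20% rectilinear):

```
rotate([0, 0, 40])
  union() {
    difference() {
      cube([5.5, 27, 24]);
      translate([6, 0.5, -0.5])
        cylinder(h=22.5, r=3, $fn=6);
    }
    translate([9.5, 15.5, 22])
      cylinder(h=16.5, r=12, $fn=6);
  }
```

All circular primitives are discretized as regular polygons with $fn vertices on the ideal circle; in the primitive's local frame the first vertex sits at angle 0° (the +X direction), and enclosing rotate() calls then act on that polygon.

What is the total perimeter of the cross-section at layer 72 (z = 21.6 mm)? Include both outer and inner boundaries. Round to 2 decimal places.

64.27 mm

At z = 21.6 mm: the 5.5×27 cube contributes its full rectangle (perimeter 65.00 mm); the r=3 cylinder at (6, 0.5) contributes a regular 6-gon of circumradius 3 (perimeter = 2·6·3.000·sin(180°/6) = 18.00 mm); Subtracting the remaining from the first: starting from the 5.5×27 cube, the r=3 cylinder at (6, 0.5) partially overlaps it — only the 5.72 mm² overlap (of its 23.38 mm²) is removed, clipping the outline — boundary = 64.27 mm; the cylinder at (9.5, 15.5) is absent (z outside [22, 38.5]); Merging all regions: only the result so far is present, so the union is just that shape — boundary = 64.27 mm; (rotated 40° about Z; rotation is an isometry so areas/perimeters/island counts are preserved). Overall, the cross-section is a single solid region. Total boundary length (outer) = 64.27 mm.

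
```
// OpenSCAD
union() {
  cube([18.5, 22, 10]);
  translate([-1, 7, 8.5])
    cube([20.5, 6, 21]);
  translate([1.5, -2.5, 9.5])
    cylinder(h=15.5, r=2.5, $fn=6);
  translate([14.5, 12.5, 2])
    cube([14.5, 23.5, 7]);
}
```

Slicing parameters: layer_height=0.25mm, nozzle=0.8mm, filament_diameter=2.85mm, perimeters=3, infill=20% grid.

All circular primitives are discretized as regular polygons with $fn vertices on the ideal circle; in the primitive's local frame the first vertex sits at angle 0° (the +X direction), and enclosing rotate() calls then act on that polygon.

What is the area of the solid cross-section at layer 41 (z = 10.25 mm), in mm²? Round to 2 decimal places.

At z = 10.25 mm: the cube does not reach this height (z outside [0, 10]); the cube at (-1, 7) (footprint 20.5×6) is included at this height (area 123.00 mm²); the cylinder at (1.5, -2.5): section is a regular 6-gon, circumradius r=2.5 (area = (6/2)·2.500²·sin(360°/6) = 16.24 mm²); the cube at (14.5, 12.5) does not reach this height (z outside [2, 9]); Combining (union): the 2 present regions are separate (no shared area or edge), so areas and boundary lengths simply add and each stays a separate island — area = 139.24 mm². Overall, the cross-section has 2 separate islands. Net area = 139.24 mm².

139.24 mm²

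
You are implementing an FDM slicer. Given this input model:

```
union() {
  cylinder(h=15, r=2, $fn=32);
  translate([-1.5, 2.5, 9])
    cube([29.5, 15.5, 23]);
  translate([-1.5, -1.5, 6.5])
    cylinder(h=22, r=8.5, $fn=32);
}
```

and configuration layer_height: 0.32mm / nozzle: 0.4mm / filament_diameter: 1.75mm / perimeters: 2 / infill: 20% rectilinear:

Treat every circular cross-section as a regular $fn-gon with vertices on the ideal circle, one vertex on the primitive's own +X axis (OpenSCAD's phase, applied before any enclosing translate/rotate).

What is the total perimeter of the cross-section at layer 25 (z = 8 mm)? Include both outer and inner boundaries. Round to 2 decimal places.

53.32 mm

At z = 8 mm: the r=2 cylinder gives a regular 32-gon of circumradius 2 (constant along its height) (perimeter = 2·32·2.000·sin(180°/32) = 12.55 mm); the cube at (-1.5, 2.5) is not intersected at this z (z outside [9, 32]); the r=8.5 cylinder at (-1.5, -1.5) gives a regular 32-gon of circumradius 8.5 (constant along its height) (perimeter = 2·32·8.500·sin(180°/32) = 53.32 mm); Combining (union): the r=2 cylinder lies entirely inside the r=8.5 cylinder at (-1.5, -1.5), so the union is just the r=8.5 cylinder at (-1.5, -1.5) — boundary = 53.32 mm. Overall, the cross-section is a single solid region. Total boundary length (outer) = 53.32 mm.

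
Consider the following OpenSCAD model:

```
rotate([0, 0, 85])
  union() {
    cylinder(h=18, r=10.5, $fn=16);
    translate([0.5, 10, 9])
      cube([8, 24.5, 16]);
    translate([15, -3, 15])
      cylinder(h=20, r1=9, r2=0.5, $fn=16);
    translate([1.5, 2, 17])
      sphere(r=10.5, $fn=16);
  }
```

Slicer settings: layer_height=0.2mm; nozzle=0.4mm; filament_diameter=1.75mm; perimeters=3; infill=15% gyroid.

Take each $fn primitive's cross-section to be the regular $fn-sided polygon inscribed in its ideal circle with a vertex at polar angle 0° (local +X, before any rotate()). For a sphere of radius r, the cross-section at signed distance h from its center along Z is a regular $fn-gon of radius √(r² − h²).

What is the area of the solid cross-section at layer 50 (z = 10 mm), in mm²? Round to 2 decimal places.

At z = 10 mm: the r=10.5 cylinder gives a regular 16-gon of circumradius 10.5 (constant along its height) (area = (16/2)·10.500²·sin(360°/16) = 337.53 mm²); the cube at (0.5, 10) is present — its section is the full 8×24.5 rectangle (area 196.00 mm²); the cone at (15, -3) does not reach this height (z outside [15, 35]); the r=10.5 sphere at (1.5, 2) slices to a regular 16-gon of circumradius 7.826 (√(r²−h²) with h=7 from center) (area = (16/2)·7.826²·sin(360°/16) = 187.51 mm²); Combining (union): the regions partially overlap — summed areas 721.04 mm² minus the doubly-counted overlap 187.92 mm² gives 533.12 mm² — area = 533.12 mm²; (rotated 85° about Z; rotation is an isometry so areas/perimeters/island counts are preserved). Overall, the cross-section is a single solid region. Net area = 533.12 mm².

533.12 mm²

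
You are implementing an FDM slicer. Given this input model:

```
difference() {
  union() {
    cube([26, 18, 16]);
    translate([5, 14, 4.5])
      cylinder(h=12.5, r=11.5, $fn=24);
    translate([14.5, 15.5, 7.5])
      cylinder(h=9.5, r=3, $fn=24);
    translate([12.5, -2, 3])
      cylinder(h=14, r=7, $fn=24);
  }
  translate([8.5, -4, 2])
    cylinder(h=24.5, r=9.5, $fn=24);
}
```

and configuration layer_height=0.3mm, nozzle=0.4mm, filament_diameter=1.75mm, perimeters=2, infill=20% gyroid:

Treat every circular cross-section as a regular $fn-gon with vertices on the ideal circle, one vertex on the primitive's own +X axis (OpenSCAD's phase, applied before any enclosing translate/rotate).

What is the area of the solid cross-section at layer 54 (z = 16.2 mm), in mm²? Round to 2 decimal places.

At z = 16.2 mm: the cube is not intersected at this z (z outside [0, 16]); the r=11.5 cylinder at (5, 14) contributes a regular 24-gon of circumradius 11.5 (area = (24/2)·11.500²·sin(360°/24) = 410.75 mm²); the r=3 cylinder at (14.5, 15.5) contributes a regular 24-gon of circumradius 3 (area = (24/2)·3.000²·sin(360°/24) = 27.95 mm²); the r=7 cylinder at (12.5, -2) gives a regular 24-gon of circumradius 7 (constant along its height) (area = (24/2)·7.000²·sin(360°/24) = 152.19 mm²); Taking the union: the regions partially overlap — summed areas 590.88 mm² minus the doubly-counted overlap 26.10 mm² gives 564.79 mm² — area = 564.79 mm²; the r=9.5 cylinder at (8.5, -4) contributes a regular 24-gon of circumradius 9.5 (area = (24/2)·9.500²·sin(360°/24) = 280.30 mm²); Taking the first minus the rest: starting from that combined region (564.79 mm²), the r=9.5 cylinder at (8.5, -4) partially overlaps it — only the 146.40 mm² overlap (of its 280.30 mm²) is removed, clipping the outline — area = 418.39 mm². Overall, the cross-section is a single solid region. Net area = 418.39 mm².

418.39 mm²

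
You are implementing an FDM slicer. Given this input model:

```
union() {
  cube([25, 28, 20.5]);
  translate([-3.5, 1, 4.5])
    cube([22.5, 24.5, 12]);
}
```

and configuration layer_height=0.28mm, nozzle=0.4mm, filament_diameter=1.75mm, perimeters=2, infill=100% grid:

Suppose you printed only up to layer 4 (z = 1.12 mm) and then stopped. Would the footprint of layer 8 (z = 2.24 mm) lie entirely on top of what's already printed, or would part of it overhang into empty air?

entirely on top

Compare the two slices. At z = 1.12: the cube (footprint 25×28) is included at this height (area 700.00 mm²); the cube at (-3.5, 1) is not intersected at this z (z outside [4.5, 16.5]); Taking the union: only the 25×28 cube is present, so the union is just that shape — area = 700.00 mm². At z = 2.24: the cube (footprint 25×28) is included at this height (area 700.00 mm²); the cube at (-3.5, 1) is absent (z outside [4.5, 16.5]); Combining (union): only the 25×28 cube is present, so the union is just that shape — area = 700.00 mm². Checking containment: the cross-section at z = 2.24 is a subset of the cross-section at z = 1.12.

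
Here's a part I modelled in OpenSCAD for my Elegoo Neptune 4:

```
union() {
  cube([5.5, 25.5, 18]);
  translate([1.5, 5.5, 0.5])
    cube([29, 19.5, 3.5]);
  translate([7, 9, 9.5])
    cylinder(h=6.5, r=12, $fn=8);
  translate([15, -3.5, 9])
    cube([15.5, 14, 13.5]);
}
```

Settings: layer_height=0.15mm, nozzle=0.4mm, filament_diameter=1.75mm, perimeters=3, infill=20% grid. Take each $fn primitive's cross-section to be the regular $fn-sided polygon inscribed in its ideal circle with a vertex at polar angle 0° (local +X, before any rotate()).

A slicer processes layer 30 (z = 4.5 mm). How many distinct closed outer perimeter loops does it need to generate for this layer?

At z = 4.5 mm: the cube (footprint 5.5×25.5) is included at this height; the cube at (1.5, 5.5) is not intersected at this z (z outside [0.5, 4]); the cylinder at (7, 9) is not intersected at this z (z outside [9.5, 16]); the cube at (15, -3.5) does not reach this height (z outside [9, 22.5]); Taking the union: only the 5.5×25.5 cube is present, so the union is just that shape — 1 connected region. The result has 1 disconnected region.

1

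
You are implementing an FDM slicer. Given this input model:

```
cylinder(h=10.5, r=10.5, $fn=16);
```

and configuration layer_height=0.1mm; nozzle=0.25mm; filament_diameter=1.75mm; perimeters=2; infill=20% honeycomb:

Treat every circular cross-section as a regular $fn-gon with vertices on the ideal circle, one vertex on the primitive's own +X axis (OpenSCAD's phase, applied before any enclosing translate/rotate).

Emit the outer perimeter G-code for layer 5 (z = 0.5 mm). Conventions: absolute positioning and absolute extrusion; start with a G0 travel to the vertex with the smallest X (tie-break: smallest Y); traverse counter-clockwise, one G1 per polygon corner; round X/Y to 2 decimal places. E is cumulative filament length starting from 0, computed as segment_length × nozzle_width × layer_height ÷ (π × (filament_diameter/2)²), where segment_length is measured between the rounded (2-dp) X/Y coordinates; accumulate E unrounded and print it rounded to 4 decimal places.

G0 X-10.50 Y0.00 Z0.50
G1 X-9.70 Y-4.02 E0.0426
G1 X-7.42 Y-7.42 E0.0852
G1 X-4.02 Y-9.70 E0.1277
G1 X0.00 Y-10.50 E0.1703
G1 X4.02 Y-9.70 E0.2129
G1 X7.42 Y-7.42 E0.2555
G1 X9.70 Y-4.02 E0.2980
G1 X10.50 Y0.00 E0.3406
G1 X9.70 Y4.02 E0.3832
G1 X7.42 Y7.42 E0.4258
G1 X4.02 Y9.70 E0.4683
G1 X0.00 Y10.50 E0.5109
G1 X-4.02 Y9.70 E0.5535
G1 X-7.42 Y7.42 E0.5961
G1 X-9.70 Y4.02 E0.6386
G1 X-10.50 Y0.00 E0.6812

At z = 0.5 mm: the cylinder: section is a regular 16-gon, circumradius r=10.5. The outline is a single polygon with 16 vertices. Extrusion per mm of travel: 0.25 × 0.1 / (π × 0.875²) = 0.010394. Accumulating E over each segment gives final E = 0.6812.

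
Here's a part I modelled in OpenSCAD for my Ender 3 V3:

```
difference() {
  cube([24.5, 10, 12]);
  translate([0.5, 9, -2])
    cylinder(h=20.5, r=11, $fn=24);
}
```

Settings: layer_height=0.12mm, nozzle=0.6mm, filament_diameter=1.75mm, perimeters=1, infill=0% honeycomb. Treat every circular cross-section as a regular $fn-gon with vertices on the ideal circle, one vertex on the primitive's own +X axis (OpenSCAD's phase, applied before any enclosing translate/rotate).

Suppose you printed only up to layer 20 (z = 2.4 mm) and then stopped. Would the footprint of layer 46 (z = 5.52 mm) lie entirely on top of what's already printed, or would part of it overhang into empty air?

entirely on top

Compare the two slices. At z = 2.4: the cube (footprint 24.5×10) is included at this height (area 245.00 mm²); the r=11 cylinder at (0.5, 9) contributes a regular 24-gon of circumradius 11 (area = (24/2)·11.000²·sin(360°/24) = 375.81 mm²); Subtracting the remaining from the first: starting from the 24.5×10 cube (245.00 mm²), the r=11 cylinder at (0.5, 9) partially overlaps it — only the 101.69 mm² overlap (of its 375.81 mm²) is removed, clipping the outline — area = 143.31 mm². At z = 5.52: the 24.5×10 cube contributes its full rectangle (area 245.00 mm²); the r=11 cylinder at (0.5, 9) gives a regular 24-gon of circumradius 11 (constant along its height) (area = (24/2)·11.000²·sin(360°/24) = 375.81 mm²); Subtracting the remaining from the first: starting from the 24.5×10 cube (245.00 mm²), the r=11 cylinder at (0.5, 9) partially overlaps it — only the 101.69 mm² overlap (of its 375.81 mm²) is removed, clipping the outline — area = 143.31 mm². Checking containment: the cross-section at z = 5.52 is a subset of the cross-section at z = 2.4.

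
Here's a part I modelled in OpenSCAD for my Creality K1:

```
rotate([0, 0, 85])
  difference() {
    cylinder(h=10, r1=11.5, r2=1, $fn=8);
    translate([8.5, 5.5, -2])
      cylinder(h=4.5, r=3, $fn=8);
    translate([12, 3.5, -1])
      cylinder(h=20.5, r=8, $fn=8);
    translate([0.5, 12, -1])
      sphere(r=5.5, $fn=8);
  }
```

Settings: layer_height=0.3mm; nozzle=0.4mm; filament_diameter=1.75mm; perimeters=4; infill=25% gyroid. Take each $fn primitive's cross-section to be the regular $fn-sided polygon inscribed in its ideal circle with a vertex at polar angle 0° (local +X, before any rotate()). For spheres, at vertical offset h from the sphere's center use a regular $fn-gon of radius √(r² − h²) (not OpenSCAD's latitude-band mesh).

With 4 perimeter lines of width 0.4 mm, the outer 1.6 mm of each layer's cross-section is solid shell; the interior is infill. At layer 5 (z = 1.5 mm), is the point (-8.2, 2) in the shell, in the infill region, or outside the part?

outside

At z = 1.5 mm: the cone contributes a regular 8-gon of circumradius 9.925 (interpolated between r1=11.5 and r2=1 at t=0.150); the r=3 cylinder at (8.5, 5.5) contributes a regular 8-gon of circumradius 3; the r=8 cylinder at (12, 3.5) gives a regular 8-gon of circumradius 8 (constant along its height); the sphere at (0.5, 12): section is a regular 8-gon, circumradius = √(r²−h²) = √(5.5²−2.5²) = 4.899; Taking the first minus the rest: starting from the cone, the r=3 cylinder at (8.5, 5.5) partially overlaps it — only the 8.09 mm² overlap (of its 25.46 mm²) is removed, clipping the outline; the r=8 cylinder at (12, 3.5) partially overlaps it — only the 27.63 mm² overlap (of its 181.02 mm²) is removed, clipping the outline; the r=5.5 sphere at (0.5, 12) partially overlaps it — only the 9.56 mm² overlap (of its 67.88 mm²) is removed, clipping the outline — 1 connected region; (whole slice rotated 85° about Z — lengths, areas and connectivity unchanged). Overall, the cross-section is a single solid region. Undo the 85° rotation: the query point maps to (1.278, 8.343) in the un-rotated model frame. The nearest boundary edge runs (0.50, 7.10)→(3.66, 8.41); distance from the point to it = 0.85 mm. The point is not inside any of the regions above, so it lies outside the cross-section (0.85 mm from the nearest boundary).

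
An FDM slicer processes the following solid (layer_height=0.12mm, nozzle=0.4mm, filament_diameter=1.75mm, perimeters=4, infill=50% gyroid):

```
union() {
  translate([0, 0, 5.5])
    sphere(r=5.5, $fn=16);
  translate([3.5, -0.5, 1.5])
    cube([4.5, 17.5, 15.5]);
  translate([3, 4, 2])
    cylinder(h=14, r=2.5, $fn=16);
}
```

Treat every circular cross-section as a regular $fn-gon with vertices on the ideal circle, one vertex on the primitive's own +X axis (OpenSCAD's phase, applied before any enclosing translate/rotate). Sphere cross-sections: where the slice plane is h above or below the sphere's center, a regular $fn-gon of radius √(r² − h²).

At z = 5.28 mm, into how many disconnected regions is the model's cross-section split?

At z = 5.28 mm: the r=5.5 sphere contributes a regular 16-gon of circumradius √(5.5²−0.22²) = 5.496; the cube at (3.5, -0.5) is present — its section is the full 4.5×17.5 rectangle; the cylinder at (3, 4): section is a regular 16-gon, circumradius r=2.5; Combining (union): the regions partially overlap (shared area 22.27 mm²), so overlapping operands fuse into one piece — 1 connected region. The result has 1 disconnected region.

1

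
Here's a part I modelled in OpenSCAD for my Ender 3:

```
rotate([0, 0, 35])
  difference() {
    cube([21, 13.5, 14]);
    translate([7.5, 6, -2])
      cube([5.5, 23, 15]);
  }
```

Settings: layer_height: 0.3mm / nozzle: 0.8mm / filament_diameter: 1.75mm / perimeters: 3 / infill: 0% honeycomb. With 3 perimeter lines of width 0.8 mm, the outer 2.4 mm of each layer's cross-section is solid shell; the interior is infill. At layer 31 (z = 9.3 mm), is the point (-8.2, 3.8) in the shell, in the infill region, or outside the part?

At z = 9.3 mm: the 21×13.5 cube contributes its full rectangle; the 5.5×23 cube at (7.5, 6) contributes its full rectangle; After the difference (first − rest): starting from the 21×13.5 cube, the 5.5×23 cube at (7.5, 6) partially overlaps it — only the 41.25 mm² overlap (of its 126.50 mm²) is removed, clipping the outline — 1 connected region; (rotated 35° about Z; rotation is an isometry so areas/perimeters/island counts are preserved). Overall, the cross-section is a single solid region. Undo the 35° rotation: the query point maps to (-4.537, 7.816) in the un-rotated model frame. The nearest boundary edge runs (0.00, 0.00)→(0.00, 13.50); distance from the point to it = 4.54 mm. The point is not inside any of the regions above, so it lies outside the cross-section (4.54 mm from the nearest boundary).

outside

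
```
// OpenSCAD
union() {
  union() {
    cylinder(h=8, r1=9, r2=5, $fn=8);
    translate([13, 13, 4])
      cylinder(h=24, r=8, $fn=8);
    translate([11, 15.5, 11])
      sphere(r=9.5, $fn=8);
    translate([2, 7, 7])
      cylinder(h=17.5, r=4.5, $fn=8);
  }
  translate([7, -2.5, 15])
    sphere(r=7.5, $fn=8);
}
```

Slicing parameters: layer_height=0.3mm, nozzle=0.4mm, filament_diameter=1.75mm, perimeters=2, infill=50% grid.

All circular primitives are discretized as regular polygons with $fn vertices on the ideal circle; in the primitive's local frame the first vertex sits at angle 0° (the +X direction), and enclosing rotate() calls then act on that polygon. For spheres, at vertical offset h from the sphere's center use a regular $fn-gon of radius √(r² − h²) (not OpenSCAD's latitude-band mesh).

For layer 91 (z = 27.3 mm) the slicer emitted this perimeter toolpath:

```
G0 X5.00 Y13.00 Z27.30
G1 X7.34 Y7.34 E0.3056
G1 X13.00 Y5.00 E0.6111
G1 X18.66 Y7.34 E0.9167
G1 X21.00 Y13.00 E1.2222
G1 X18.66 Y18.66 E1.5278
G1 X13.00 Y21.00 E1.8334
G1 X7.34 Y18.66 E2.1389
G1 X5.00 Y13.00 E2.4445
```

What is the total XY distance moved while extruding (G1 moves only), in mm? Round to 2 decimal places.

49.00 mm

Sum the Euclidean lengths of each G1 segment: total = 49.00 mm.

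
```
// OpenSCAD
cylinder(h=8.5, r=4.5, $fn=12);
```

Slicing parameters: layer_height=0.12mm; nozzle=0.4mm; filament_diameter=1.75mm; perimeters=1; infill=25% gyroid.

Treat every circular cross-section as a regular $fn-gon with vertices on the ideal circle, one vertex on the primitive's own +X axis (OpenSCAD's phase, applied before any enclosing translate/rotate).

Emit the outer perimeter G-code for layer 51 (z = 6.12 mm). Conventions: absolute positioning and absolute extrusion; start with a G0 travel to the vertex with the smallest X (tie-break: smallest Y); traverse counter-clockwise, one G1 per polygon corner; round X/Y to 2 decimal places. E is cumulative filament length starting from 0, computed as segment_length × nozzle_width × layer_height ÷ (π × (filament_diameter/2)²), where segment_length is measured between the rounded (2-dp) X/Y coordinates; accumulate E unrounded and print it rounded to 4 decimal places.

G0 X-4.50 Y0.00 Z6.12
G1 X-3.90 Y-2.25 E0.0465
G1 X-2.25 Y-3.90 E0.0930
G1 X0.00 Y-4.50 E0.1395
G1 X2.25 Y-3.90 E0.1860
G1 X3.90 Y-2.25 E0.2325
G1 X4.50 Y0.00 E0.2790
G1 X3.90 Y2.25 E0.3255
G1 X2.25 Y3.90 E0.3721
G1 X0.00 Y4.50 E0.4185
G1 X-2.25 Y3.90 E0.4650
G1 X-3.90 Y2.25 E0.5116
G1 X-4.50 Y0.00 E0.5580

At z = 6.12 mm: the r=4.5 cylinder gives a regular 12-gon of circumradius 4.5 (constant along its height). The outline is a single polygon with 12 vertices. Extrusion per mm of travel: 0.4 × 0.12 / (π × 0.875²) = 0.019956. Accumulating E over each segment gives final E = 0.5580.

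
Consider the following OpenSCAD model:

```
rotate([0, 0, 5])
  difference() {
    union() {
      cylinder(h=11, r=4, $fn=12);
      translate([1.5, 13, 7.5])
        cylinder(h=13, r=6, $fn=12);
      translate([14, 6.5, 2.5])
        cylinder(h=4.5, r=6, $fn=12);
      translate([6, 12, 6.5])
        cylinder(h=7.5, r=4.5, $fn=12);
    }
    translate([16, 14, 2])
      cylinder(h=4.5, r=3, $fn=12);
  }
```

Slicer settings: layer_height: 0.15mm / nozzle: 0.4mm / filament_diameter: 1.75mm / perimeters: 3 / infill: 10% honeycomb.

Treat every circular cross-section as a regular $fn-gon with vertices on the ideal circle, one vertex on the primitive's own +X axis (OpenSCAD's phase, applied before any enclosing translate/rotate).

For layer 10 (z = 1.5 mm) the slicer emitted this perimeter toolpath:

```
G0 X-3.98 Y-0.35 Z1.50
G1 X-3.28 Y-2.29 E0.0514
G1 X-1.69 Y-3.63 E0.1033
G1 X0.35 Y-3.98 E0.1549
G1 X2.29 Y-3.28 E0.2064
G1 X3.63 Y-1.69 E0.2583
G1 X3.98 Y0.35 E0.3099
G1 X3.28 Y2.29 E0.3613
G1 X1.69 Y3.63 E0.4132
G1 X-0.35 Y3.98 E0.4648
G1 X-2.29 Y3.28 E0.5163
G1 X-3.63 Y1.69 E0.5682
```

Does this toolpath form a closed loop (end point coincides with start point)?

no

Start point (G0): (-3.98, -0.35). End point (last G1): the path does not return to the start — open.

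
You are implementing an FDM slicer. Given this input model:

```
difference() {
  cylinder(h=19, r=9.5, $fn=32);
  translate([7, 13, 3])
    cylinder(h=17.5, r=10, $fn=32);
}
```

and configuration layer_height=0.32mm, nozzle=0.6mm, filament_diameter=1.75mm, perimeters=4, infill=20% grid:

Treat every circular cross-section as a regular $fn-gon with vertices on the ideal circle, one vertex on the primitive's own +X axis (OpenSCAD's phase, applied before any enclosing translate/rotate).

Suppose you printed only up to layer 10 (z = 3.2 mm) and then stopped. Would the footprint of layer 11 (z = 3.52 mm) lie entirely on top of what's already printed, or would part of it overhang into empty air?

Compare the two slices. At z = 3.2: the r=9.5 cylinder contributes a regular 32-gon of circumradius 9.5 (area = (32/2)·9.500²·sin(360°/32) = 281.71 mm²); the r=10 cylinder at (7, 13) gives a regular 32-gon of circumradius 10 (constant along its height) (area = (32/2)·10.000²·sin(360°/32) = 312.14 mm²); After the difference (first − rest): starting from the r=9.5 cylinder (281.71 mm²), the r=10 cylinder at (7, 13) partially overlaps it — only the 40.43 mm² overlap (of its 312.14 mm²) is removed, clipping the outline — area = 241.28 mm². At z = 3.52: the r=9.5 cylinder gives a regular 32-gon of circumradius 9.5 (constant along its height) (area = (32/2)·9.500²·sin(360°/32) = 281.71 mm²); the r=10 cylinder at (7, 13) gives a regular 32-gon of circumradius 10 (constant along its height) (area = (32/2)·10.000²·sin(360°/32) = 312.14 mm²); Taking the first minus the rest: starting from the r=9.5 cylinder (281.71 mm²), the r=10 cylinder at (7, 13) partially overlaps it — only the 40.43 mm² overlap (of its 312.14 mm²) is removed, clipping the outline — area = 241.28 mm². Checking containment: the cross-section at z = 3.52 is a subset of the cross-section at z = 3.2.

entirely on top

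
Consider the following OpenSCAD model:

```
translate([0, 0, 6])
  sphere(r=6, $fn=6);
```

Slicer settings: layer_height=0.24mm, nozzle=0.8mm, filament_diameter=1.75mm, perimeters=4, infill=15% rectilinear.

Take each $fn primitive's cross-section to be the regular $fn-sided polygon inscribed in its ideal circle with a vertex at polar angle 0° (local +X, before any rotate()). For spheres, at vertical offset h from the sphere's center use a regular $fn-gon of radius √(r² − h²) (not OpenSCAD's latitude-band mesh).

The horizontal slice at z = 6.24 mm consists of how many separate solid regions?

1

At z = 6.24 mm: the r=6 sphere contributes a regular 6-gon of circumradius √(6²−0.24²) = 5.995. The result has 1 disconnected region.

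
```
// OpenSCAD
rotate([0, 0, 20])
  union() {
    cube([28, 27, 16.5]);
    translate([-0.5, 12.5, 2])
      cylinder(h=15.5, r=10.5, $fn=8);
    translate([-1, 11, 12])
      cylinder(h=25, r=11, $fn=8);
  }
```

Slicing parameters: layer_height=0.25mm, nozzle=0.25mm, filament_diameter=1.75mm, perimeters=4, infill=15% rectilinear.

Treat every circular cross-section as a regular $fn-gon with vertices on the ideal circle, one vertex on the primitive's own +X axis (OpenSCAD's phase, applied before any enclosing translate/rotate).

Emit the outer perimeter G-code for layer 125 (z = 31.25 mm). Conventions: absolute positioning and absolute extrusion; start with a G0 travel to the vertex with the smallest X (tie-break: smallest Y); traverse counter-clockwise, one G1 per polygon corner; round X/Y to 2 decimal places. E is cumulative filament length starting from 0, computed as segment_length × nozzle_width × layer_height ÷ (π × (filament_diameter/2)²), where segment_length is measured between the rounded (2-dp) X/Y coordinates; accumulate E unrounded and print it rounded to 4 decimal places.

G0 X-15.04 Y6.23 Z31.25
G1 X-9.35 Y0.03 E0.2187
G1 X-0.94 Y-0.34 E0.4374
G1 X5.27 Y5.35 E0.6563
G1 X5.63 Y13.76 E0.8750
G1 X-0.05 Y19.96 E1.0935
G1 X-8.46 Y20.33 E1.3122
G1 X-14.67 Y14.64 E1.5311
G1 X-15.04 Y6.23 E1.7498

At z = 31.25 mm: the cube is absent (z outside [0, 16.5]); the cylinder at (-0.5, 12.5) is not intersected at this z (z outside [2, 17.5]); the cylinder at (-1, 11): section is a regular 8-gon, circumradius r=11; Merging all regions: only the r=11 cylinder at (-1, 11) is present, so the union is just that shape — 1 connected region; (whole slice rotated 20° about Z — lengths, areas and connectivity unchanged). The outline is a single polygon with 8 vertices. Extrusion per mm of travel: 0.25 × 0.25 / (π × 0.875²) = 0.025984. Accumulating E over each segment gives final E = 1.7498.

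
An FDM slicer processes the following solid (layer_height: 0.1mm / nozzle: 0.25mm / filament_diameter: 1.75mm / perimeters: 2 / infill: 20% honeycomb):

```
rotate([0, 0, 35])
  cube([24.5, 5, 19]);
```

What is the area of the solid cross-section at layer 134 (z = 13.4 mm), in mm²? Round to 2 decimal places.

At z = 13.4 mm: the cube is present — its section is the full 24.5×5 rectangle (area 122.50 mm²); (whole slice rotated 35° about Z — lengths, areas and connectivity unchanged). Overall, the cross-section is a single solid region. Net area = 122.50 mm².

122.50 mm²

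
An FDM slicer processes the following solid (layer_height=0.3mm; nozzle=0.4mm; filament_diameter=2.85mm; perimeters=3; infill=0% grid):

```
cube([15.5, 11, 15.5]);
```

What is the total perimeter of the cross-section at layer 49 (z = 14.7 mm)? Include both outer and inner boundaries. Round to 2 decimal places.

53.00 mm

At z = 14.7 mm: the cube (footprint 15.5×11) is included at this height (perimeter 53.00 mm). Overall, the cross-section is a single solid region. Total boundary length (outer) = 53.00 mm.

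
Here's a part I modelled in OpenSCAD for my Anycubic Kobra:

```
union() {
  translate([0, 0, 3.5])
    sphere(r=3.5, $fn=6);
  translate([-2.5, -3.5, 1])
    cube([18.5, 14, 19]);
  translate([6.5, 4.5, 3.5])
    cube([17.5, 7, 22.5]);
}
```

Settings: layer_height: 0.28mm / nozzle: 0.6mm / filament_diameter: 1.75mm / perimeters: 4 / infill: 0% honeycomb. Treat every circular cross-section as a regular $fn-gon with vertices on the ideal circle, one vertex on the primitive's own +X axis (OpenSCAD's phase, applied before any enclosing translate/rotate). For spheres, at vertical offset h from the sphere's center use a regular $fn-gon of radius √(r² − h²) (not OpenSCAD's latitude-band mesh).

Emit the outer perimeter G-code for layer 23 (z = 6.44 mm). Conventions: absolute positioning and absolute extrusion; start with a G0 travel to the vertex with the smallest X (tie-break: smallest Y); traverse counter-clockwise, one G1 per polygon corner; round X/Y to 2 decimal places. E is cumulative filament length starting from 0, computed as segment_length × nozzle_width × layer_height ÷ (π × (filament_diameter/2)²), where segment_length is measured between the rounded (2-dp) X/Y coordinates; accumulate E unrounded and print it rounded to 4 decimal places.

G0 X-2.50 Y-3.50 Z6.44
G1 X16.00 Y-3.50 E1.2922
G1 X16.00 Y4.50 E1.8509
G1 X24.00 Y4.50 E2.4097
G1 X24.00 Y11.50 E2.8986
G1 X6.50 Y11.50 E4.1209
G1 X6.50 Y10.50 E4.1908
G1 X-2.50 Y10.50 E4.8194
G1 X-2.50 Y-3.50 E5.7972

At z = 6.44 mm: the sphere: section is a regular 6-gon, circumradius = √(r²−h²) = √(3.5²−2.94²) = 1.899; the 18.5×14 cube at (-2.5, -3.5) contributes its full rectangle; the cube at (6.5, 4.5) is present — its section is the full 17.5×7 rectangle; Combining (union): the regions partially overlap (shared area 66.37 mm²), so overlapping operands fuse into one piece — 1 connected region. The outline is a single polygon with 8 vertices. Extrusion per mm of travel: 0.6 × 0.28 / (π × 0.875²) = 0.069846. Accumulating E over each segment gives final E = 5.7972.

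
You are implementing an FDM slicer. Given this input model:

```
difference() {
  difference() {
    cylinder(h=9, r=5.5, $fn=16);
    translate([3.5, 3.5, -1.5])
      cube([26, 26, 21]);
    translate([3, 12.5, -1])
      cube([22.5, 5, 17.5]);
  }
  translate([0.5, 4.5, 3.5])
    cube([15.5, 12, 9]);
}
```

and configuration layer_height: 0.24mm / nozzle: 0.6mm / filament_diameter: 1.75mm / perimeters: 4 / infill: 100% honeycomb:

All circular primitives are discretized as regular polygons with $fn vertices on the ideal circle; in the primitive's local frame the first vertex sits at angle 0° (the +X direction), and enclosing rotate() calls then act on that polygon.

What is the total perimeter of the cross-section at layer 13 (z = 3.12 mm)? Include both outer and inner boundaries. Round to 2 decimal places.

34.70 mm

At z = 3.12 mm: the cylinder: section is a regular 16-gon, circumradius r=5.5 (perimeter = 2·16·5.500·sin(180°/16) = 34.34 mm); the cube at (3.5, 3.5) (footprint 26×26) is included at this height (perimeter 104.00 mm); the 22.5×5 cube at (3, 12.5) contributes its full rectangle (perimeter 55.00 mm); Taking the first minus the rest: starting from the r=5.5 cylinder, the 26×26 cube at (3.5, 3.5) partially overlaps it — only the 0.25 mm² overlap (of its 676.00 mm²) is removed, clipping the outline; the 22.5×5 cube at (3, 12.5) misses the remaining region (no effect) — boundary = 34.70 mm; the cube at (0.5, 4.5) is absent (z outside [3.5, 12.5]); Taking the first minus the rest: none of the subtracted shapes is present at this height, so the result so far is unchanged — boundary = 34.70 mm. Overall, the cross-section is a single solid region. Total boundary length (outer) = 34.70 mm.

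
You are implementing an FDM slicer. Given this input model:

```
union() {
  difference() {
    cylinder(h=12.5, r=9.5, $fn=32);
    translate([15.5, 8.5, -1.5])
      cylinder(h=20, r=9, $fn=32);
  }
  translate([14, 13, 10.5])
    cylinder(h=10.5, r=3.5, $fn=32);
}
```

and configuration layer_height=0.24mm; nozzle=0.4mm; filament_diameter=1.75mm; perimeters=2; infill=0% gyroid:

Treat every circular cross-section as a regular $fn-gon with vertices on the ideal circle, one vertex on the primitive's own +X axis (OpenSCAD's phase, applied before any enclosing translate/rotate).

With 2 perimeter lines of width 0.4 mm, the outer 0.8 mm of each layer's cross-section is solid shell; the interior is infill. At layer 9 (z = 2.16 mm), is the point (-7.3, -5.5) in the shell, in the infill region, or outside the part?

At z = 2.16 mm: the r=9.5 cylinder gives a regular 32-gon of circumradius 9.5 (constant along its height); the r=9 cylinder at (15.5, 8.5) contributes a regular 32-gon of circumradius 9; After the difference (first − rest): starting from the r=9.5 cylinder, the r=9 cylinder at (15.5, 8.5) partially overlaps it — only the 2.68 mm² overlap (of its 252.84 mm²) is removed, clipping the outline — 1 connected region; the cylinder at (14, 13) is not intersected at this z (z outside [10.5, 21]); Merging all regions: only that combined region is present, so the union is just that shape — 1 connected region. Overall, the cross-section is a single solid region. The nearest boundary edge runs (-6.72, -6.72)→(-7.90, -5.28); distance from the point to it = 0.32 mm. The point is inside the cross-section, 0.32 mm from the nearest boundary — within the 0.8 mm shell band (2 × 0.4).

shell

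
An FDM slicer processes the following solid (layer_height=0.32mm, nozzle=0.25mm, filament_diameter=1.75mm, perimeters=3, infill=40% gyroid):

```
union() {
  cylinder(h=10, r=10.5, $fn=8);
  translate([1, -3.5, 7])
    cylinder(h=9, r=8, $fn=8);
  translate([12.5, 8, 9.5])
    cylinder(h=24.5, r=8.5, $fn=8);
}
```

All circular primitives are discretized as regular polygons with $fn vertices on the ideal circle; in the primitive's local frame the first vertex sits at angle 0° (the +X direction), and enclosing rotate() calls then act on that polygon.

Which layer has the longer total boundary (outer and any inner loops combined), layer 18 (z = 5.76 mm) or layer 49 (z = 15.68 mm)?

layer 49 (z = 15.68 mm)

Layer 18 (z = 5.76): the r=10.5 cylinder gives a regular 8-gon of circumradius 10.5 (constant along its height) (perimeter = 2·8·10.500·sin(180°/8) = 64.29 mm); the cylinder at (1, -3.5) is not intersected at this z (z outside [7, 16]); the cylinder at (12.5, 8) is not intersected at this z (z outside [9.5, 34]); Taking the union: only the r=10.5 cylinder is present, so the union is just that shape — boundary = 64.29 mm. So its perimeter = 64.29 mm. Layer 49 (z = 15.68): the cylinder is not intersected at this z (z outside [0, 10]); the r=8 cylinder at (1, -3.5) gives a regular 8-gon of circumradius 8 (constant along its height) (perimeter = 2·8·8.000·sin(180°/8) = 48.98 mm); the r=8.5 cylinder at (12.5, 8) contributes a regular 8-gon of circumradius 8.5 (perimeter = 2·8·8.500·sin(180°/8) = 52.04 mm); Merging all regions: the regions partially overlap (shared area 0.07 mm²), so the edge portions inside another operand are dropped and the merged outline is re-measured after clipping — boundary = 99.79 mm. So its perimeter = 99.79 mm. Layer 49 is larger (99.79 vs 64.29 mm).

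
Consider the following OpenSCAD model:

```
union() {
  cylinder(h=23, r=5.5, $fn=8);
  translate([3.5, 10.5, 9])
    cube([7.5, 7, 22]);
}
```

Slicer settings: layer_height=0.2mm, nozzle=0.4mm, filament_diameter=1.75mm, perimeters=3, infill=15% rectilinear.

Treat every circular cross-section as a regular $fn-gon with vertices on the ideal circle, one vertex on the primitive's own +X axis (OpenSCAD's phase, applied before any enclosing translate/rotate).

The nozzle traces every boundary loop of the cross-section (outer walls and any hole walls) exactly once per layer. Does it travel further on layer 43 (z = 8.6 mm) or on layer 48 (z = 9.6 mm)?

layer 48 (z = 9.6 mm)

Layer 43 (z = 8.6): the r=5.5 cylinder contributes a regular 8-gon of circumradius 5.5 (perimeter = 2·8·5.500·sin(180°/8) = 33.68 mm); the cube at (3.5, 10.5) does not reach this height (z outside [9, 31]); Taking the union: only the r=5.5 cylinder is present, so the union is just that shape — boundary = 33.68 mm. So its perimeter = 33.68 mm. Layer 48 (z = 9.6): the r=5.5 cylinder contributes a regular 8-gon of circumradius 5.5 (perimeter = 2·8·5.500·sin(180°/8) = 33.68 mm); the cube at (3.5, 10.5) is present — its section is the full 7.5×7 rectangle (perimeter 29.00 mm); Taking the union: the 2 present regions are separate (no shared area or edge), so areas and boundary lengths simply add and each stays a separate island — boundary = 62.68 mm. So its perimeter = 62.68 mm. Layer 48 is larger (62.68 vs 33.68 mm).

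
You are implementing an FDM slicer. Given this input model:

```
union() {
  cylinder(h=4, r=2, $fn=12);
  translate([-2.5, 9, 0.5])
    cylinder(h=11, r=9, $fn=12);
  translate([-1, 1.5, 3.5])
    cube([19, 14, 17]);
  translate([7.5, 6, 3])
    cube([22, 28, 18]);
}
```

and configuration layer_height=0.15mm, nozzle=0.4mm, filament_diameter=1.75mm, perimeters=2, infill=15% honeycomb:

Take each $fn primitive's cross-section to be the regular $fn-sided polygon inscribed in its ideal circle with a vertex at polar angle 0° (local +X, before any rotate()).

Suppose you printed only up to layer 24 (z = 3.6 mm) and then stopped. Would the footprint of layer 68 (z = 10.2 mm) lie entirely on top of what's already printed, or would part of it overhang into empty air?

entirely on top

Compare the two slices. At z = 3.6: the r=2 cylinder gives a regular 12-gon of circumradius 2 (constant along its height) (area = (12/2)·2.000²·sin(360°/12) = 12.00 mm²); the r=9 cylinder at (-2.5, 9) gives a regular 12-gon of circumradius 9 (constant along its height) (area = (12/2)·9.000²·sin(360°/12) = 243.00 mm²); the 19×14 cube at (-1, 1.5) contributes its full rectangle (area 266.00 mm²); the cube at (7.5, 6) is present — its section is the full 22×28 rectangle (area 616.00 mm²); Combining (union): the regions partially overlap — summed areas 1137.00 mm² minus the doubly-counted overlap 190.30 mm² gives 946.70 mm² — area = 946.70 mm². At z = 10.2: the cylinder is not intersected at this z (z outside [0, 4]); the cylinder at (-2.5, 9): section is a regular 12-gon, circumradius r=9 (area = (12/2)·9.000²·sin(360°/12) = 243.00 mm²); the cube at (-1, 1.5) (footprint 19×14) is included at this height (area 266.00 mm²); the cube at (7.5, 6) (footprint 22×28) is included at this height (area 616.00 mm²); Merging all regions: the regions partially overlap — summed areas 1125.00 mm² minus the doubly-counted overlap 186.80 mm² gives 938.20 mm² — area = 938.20 mm². Checking containment: the cross-section at z = 10.2 is a subset of the cross-section at z = 3.6.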